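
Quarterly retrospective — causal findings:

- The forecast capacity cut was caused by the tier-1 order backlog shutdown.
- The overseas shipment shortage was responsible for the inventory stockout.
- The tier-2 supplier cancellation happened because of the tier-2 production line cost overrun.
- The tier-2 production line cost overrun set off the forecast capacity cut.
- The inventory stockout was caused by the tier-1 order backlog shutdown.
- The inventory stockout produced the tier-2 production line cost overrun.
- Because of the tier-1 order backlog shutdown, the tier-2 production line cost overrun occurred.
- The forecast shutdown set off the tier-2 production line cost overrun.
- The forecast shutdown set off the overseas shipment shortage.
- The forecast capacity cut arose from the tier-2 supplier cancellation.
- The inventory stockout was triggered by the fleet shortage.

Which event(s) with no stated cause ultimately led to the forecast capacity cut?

the fleet shortage, the forecast shutdown, the tier-1 order backlog shutdown

Tracing upstream from the forecast capacity cut: the forecast capacity cut ← the tier-1 order backlog shutdown.
A separate upstream branch: the forecast capacity cut ← the tier-2 production line cost overrun ← the forecast shutdown.
A separate upstream branch: the forecast capacity cut ← the tier-2 production line cost overrun ← the inventory stockout ← the fleet shortage.
Each of those chain origins has no stated cause.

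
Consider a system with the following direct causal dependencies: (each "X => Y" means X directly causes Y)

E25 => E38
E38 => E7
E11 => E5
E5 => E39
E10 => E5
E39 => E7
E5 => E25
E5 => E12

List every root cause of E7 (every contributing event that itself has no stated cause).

Tracing upstream from E7: E7 ← E39 ← E5 ← E10.
A separate upstream branch: E7 ← E39 ← E5 ← E11.
Each of those chain origins has no stated cause.

E10, E11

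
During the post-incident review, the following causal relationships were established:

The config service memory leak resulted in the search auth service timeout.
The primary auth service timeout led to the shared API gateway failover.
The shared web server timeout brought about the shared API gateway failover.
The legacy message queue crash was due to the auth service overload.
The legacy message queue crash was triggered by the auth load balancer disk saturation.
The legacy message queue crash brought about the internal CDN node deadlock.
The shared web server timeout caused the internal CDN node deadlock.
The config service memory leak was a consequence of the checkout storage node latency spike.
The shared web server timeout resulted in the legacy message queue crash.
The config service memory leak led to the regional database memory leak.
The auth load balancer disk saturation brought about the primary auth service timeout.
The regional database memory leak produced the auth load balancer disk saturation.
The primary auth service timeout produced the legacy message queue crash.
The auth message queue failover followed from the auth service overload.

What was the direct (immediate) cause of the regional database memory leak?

Upstream contributors include the checkout storage node latency spike, but only the config service memory leak feeds directly into the regional database memory leak.

the config service memory leak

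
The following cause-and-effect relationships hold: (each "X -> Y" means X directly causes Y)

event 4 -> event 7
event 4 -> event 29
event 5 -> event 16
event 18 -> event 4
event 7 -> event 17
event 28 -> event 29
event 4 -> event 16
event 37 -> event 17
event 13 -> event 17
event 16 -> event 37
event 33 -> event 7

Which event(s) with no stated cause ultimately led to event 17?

Tracing upstream from event 17: event 17 ← event 7 ← event 4 ← event 18.
A separate upstream branch: event 17 ← event 37 ← event 16 ← event 5.
A separate upstream branch: event 17 ← event 13.
A separate upstream branch: event 17 ← event 7 ← event 33.
Each of those chain origins has no stated cause.

event 13, event 18, event 33, event 5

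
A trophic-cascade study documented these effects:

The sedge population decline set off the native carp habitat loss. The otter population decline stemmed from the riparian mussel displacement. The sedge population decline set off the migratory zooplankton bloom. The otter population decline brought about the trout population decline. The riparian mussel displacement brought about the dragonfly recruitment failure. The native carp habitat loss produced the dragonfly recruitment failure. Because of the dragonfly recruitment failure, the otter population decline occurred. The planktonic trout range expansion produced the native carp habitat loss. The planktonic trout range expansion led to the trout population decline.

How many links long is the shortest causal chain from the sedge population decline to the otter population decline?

3

Shortest chain: the sedge population decline → the native carp habitat loss → the dragonfly recruitment failure → the otter population decline.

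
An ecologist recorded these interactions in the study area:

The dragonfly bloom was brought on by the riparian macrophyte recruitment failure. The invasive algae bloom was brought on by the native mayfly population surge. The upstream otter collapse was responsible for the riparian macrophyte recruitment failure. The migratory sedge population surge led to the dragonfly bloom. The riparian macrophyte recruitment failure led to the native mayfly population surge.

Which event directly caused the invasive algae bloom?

the native mayfly population surge

Upstream contributors include the upstream otter collapse, the riparian macrophyte recruitment failure, but only the native mayfly population surge feeds directly into the invasive algae bloom.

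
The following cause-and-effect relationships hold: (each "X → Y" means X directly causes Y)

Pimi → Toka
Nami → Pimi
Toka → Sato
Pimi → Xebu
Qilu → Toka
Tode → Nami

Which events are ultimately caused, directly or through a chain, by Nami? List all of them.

Pimi, Sato, Toka, Xebu

Direct effects: Pimi.
2 steps out: Toka, Xebu.
3 steps out: Sato.
Not reachable from it: Tode, Qilu.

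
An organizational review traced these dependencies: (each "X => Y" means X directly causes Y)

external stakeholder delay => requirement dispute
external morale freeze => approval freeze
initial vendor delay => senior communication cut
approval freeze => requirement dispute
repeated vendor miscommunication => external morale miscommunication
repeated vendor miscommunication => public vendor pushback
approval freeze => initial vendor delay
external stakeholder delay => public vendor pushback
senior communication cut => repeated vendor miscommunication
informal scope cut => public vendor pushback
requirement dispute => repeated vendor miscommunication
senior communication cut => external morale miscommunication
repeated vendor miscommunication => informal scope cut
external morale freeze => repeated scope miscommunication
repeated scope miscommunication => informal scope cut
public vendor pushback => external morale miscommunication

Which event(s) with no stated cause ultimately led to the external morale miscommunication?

the external morale freeze, the external stakeholder delay

Tracing upstream from the external morale miscommunication: the external morale miscommunication ← the senior communication cut ← the initial vendor delay ← the approval freeze ← the external morale freeze.
A separate upstream branch: the external morale miscommunication ← the public vendor pushback ← the external stakeholder delay.
Each of those chain origins has no stated cause.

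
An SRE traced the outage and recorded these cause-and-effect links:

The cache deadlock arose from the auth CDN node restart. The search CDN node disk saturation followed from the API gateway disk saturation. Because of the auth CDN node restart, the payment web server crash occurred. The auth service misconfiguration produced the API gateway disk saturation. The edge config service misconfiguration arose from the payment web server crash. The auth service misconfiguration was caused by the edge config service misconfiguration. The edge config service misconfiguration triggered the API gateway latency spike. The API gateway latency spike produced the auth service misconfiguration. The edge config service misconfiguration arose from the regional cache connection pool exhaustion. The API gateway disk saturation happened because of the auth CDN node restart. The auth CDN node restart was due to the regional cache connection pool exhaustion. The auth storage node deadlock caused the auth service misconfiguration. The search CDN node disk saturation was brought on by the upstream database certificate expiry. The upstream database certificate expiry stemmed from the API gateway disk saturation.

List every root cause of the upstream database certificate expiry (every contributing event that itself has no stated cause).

Tracing upstream from the upstream database certificate expiry: the upstream database certificate expiry ← the API gateway disk saturation ← the auth CDN node restart ← the regional cache connection pool exhaustion.
A separate upstream branch: the upstream database certificate expiry ← the API gateway disk saturation ← the auth service misconfiguration ← the auth storage node deadlock.
Each of those chain origins has no stated cause.

the auth storage node deadlock, the regional cache connection pool exhaustion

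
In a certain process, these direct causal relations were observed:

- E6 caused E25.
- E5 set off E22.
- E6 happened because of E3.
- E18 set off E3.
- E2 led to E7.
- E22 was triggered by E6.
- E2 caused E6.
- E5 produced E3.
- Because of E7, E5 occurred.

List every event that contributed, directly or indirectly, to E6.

Immediate causes of E6: E2, E3.
Further upstream: E7, E5, E18.

E18, E2, E3, E5, E7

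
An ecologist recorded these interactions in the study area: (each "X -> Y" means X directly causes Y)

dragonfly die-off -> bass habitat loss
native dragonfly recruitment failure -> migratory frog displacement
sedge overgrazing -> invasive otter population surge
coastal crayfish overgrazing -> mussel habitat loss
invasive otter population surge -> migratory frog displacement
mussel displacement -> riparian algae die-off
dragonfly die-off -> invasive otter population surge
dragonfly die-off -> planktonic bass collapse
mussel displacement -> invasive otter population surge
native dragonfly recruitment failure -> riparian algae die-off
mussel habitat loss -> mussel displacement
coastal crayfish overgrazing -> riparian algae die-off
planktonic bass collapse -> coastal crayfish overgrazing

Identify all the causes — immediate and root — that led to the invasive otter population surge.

the coastal crayfish overgrazing, the dragonfly die-off, the mussel displacement, the mussel habitat loss, the planktonic bass collapse, the sedge overgrazing

Immediate causes of the invasive otter population surge: the dragonfly die-off, the sedge overgrazing, the mussel displacement.
Further upstream: the planktonic bass collapse, the coastal crayfish overgrazing, the mussel habitat loss.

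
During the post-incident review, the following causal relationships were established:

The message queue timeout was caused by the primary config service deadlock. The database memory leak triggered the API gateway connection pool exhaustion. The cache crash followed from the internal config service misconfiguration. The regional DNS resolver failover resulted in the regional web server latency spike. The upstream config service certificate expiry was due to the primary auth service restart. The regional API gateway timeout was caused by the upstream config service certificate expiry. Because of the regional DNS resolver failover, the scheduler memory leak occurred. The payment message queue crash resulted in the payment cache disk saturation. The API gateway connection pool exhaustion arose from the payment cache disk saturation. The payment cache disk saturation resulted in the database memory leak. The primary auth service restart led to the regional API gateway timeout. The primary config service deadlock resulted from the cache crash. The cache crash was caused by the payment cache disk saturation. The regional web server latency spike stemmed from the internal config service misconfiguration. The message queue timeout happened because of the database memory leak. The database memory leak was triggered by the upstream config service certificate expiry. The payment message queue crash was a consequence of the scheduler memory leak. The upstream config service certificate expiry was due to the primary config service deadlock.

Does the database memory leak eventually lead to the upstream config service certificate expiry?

The database memory leak leads to the message queue timeout, the API gateway connection pool exhaustion; the upstream config service certificate expiry is not among them.

No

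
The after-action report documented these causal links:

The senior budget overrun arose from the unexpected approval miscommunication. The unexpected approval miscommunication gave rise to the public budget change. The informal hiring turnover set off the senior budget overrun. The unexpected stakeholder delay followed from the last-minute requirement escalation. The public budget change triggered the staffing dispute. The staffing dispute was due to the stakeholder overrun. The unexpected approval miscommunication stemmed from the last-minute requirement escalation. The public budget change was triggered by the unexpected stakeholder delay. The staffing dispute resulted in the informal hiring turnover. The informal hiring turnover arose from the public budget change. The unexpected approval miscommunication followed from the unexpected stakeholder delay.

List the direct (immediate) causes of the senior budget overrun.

the informal hiring turnover, the unexpected approval miscommunication

Upstream contributors include the last-minute requirement escalation, the unexpected stakeholder delay, the public budget change, the staffing dispute, the stakeholder overrun, but only the informal hiring turnover, the unexpected approval miscommunication feed directly into the senior budget overrun.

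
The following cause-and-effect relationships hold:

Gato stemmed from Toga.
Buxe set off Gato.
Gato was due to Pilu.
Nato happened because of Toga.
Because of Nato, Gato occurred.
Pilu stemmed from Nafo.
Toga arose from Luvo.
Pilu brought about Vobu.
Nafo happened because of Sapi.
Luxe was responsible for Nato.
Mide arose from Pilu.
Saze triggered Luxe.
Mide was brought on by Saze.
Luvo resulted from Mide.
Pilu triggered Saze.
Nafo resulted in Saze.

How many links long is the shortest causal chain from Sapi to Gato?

3

Shortest chain: Sapi → Nafo → Pilu → Gato.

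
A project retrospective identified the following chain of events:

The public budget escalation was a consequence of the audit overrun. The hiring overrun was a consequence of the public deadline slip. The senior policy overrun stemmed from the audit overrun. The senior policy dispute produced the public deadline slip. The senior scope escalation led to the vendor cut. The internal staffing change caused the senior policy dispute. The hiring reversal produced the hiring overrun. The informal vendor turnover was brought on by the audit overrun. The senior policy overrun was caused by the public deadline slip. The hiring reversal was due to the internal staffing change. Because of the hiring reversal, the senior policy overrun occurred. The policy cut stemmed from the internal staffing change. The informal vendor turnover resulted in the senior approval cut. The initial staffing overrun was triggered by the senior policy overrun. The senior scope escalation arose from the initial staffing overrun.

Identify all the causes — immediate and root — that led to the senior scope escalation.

the audit overrun, the hiring reversal, the initial staffing overrun, the internal staffing change, the public deadline slip, the senior policy dispute, the senior policy overrun

Immediate cause of the senior scope escalation: the initial staffing overrun.
Further upstream: the internal staffing change, the senior policy dispute, the hiring reversal, the audit overrun, the public deadline slip, the senior policy overrun.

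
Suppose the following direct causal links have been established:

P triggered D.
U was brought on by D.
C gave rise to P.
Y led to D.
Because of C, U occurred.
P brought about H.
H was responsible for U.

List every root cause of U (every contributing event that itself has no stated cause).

C, Y

Tracing upstream from U: U ← C.
A separate upstream branch: U ← D ← Y.
Each of those chain origins has no stated cause.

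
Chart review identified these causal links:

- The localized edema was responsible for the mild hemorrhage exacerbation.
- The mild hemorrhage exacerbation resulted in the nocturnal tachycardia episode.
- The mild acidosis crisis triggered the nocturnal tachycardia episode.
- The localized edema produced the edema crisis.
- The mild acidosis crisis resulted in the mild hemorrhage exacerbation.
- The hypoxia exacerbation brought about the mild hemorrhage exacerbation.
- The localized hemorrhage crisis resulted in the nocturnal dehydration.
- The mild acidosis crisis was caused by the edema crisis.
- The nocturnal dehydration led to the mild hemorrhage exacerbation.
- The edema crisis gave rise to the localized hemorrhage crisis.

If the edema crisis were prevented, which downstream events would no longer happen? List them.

the localized hemorrhage crisis, the mild acidosis crisis, the nocturnal dehydration

Downstream of the edema crisis: the localized hemorrhage crisis, the nocturnal dehydration, the mild acidosis crisis, the mild hemorrhage exacerbation, the nocturnal tachycardia episode.
Of those, still caused via another path: the mild hemorrhage exacerbation, the nocturnal tachycardia episode.
The remainder have no surviving cause.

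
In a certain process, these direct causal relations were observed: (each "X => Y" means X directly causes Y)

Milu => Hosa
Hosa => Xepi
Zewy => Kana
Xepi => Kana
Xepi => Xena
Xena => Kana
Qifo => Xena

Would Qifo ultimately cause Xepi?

Qifo leads to Xena, Kana; Xepi is not among them.

No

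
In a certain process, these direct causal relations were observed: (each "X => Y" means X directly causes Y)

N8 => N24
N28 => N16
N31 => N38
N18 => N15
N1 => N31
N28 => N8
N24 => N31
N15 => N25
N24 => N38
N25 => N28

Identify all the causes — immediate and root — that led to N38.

N1, N15, N18, N24, N25, N28, N31, N8

Immediate causes of N38: N24, N31.
Further upstream: N18, N15, N1, N25, N28, N8.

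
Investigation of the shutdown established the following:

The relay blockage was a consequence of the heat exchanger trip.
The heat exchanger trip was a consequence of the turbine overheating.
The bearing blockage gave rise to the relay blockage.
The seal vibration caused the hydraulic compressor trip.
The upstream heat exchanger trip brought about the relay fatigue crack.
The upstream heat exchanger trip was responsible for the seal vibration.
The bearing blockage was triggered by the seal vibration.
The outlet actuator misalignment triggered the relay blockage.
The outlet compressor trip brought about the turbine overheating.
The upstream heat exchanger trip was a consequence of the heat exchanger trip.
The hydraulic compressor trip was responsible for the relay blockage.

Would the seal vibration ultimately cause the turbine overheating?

The seal vibration leads to the hydraulic compressor trip, the bearing blockage, the relay blockage; the turbine overheating is not among them.

No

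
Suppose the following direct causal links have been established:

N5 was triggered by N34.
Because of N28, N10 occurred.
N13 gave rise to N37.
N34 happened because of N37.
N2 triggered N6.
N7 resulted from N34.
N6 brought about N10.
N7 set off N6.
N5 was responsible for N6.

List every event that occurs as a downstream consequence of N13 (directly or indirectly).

N10, N34, N37, N5, N6, N7

Direct effects: N37.
2 steps out: N34.
3 steps out: N5, N7.
4 steps out: N6.
5 steps out: N10.
Not reachable from it: N28, N2.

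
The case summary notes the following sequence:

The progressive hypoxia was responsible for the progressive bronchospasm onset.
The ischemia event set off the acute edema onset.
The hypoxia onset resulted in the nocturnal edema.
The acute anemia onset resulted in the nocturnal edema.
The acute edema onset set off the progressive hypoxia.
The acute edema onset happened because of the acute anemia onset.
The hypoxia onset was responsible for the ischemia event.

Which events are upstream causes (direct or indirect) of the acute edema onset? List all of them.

Immediate causes of the acute edema onset: the acute anemia onset, the ischemia event.
Further upstream: the hypoxia onset.

the acute anemia onset, the hypoxia onset, the ischemia event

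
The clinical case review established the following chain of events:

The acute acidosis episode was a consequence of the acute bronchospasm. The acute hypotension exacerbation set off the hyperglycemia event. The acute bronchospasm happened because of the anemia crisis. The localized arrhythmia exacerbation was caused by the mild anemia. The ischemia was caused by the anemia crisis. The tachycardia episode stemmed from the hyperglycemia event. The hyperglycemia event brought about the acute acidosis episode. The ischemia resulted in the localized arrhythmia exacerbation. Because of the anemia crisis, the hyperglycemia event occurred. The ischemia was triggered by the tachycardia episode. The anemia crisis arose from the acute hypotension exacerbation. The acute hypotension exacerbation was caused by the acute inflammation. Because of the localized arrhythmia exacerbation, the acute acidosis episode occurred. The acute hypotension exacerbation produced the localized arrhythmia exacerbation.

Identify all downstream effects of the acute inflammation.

the acute acidosis episode, the acute bronchospasm, the acute hypotension exacerbation, the anemia crisis, the hyperglycemia event, the ischemia, the localized arrhythmia exacerbation, the tachycardia episode

Direct effects: the acute hypotension exacerbation.
2 steps out: the anemia crisis, the hyperglycemia event, the localized arrhythmia exacerbation.
3 steps out: the tachycardia episode, the ischemia, the acute bronchospasm, the acute acidosis episode.
Not reachable from it: the mild anemia.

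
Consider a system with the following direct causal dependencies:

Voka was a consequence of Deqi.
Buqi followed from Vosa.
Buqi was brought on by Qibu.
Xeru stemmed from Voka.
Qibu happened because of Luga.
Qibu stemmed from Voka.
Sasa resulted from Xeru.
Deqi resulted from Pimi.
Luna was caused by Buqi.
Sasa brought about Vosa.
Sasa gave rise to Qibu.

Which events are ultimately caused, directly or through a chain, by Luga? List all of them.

Buqi, Luna, Qibu

Direct effects: Qibu.
2 steps out: Buqi.
3 steps out: Luna.
Not reachable from it: Pimi, Deqi, Voka, Xeru, Sasa, Vosa.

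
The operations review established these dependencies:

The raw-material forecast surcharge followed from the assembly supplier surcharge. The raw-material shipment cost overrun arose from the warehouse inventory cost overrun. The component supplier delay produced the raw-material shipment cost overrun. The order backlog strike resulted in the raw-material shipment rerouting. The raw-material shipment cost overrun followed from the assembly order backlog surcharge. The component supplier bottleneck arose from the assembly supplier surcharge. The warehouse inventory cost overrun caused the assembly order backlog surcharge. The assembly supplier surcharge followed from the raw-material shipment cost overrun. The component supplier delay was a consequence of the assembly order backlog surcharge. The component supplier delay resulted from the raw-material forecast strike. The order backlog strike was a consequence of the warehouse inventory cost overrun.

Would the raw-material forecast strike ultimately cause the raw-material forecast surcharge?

Yes

There is a causal chain: the raw-material forecast strike → the component supplier delay → the raw-material shipment cost overrun → the assembly supplier surcharge → the raw-material forecast surcharge.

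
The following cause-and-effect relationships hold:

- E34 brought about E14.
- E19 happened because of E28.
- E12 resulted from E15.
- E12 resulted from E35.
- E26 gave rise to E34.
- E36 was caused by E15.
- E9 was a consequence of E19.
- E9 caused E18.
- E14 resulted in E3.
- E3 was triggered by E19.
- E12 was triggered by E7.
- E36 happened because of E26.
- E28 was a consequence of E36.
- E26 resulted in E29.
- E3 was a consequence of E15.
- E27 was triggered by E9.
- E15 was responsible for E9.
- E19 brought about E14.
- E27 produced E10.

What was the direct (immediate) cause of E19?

Upstream contributors include E26, E15, E36, but only E28 feeds directly into E19.

E28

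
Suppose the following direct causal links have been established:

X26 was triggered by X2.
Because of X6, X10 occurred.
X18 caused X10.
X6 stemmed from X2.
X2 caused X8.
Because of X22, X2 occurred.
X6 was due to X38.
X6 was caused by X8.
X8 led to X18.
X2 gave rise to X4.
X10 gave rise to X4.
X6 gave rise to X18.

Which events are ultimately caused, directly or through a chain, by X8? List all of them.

Direct effects: X6, X18.
2 steps out: X10.
3 steps out: X4.
Not reachable from it: X22, X2, X26, X38.

X10, X18, X4, X6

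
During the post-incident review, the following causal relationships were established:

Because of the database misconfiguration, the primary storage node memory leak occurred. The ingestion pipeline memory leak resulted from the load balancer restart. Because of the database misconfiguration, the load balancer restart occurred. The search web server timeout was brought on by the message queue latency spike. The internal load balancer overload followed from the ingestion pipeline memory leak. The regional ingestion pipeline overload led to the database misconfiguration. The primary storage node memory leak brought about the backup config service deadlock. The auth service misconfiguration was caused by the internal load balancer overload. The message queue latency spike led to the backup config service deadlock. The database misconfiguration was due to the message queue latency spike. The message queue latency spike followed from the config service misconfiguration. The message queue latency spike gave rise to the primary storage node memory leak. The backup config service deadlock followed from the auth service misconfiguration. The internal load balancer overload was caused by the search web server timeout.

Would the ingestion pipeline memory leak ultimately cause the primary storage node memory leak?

The ingestion pipeline memory leak leads to the internal load balancer overload, the auth service misconfiguration, the backup config service deadlock; the primary storage node memory leak is not among them.

No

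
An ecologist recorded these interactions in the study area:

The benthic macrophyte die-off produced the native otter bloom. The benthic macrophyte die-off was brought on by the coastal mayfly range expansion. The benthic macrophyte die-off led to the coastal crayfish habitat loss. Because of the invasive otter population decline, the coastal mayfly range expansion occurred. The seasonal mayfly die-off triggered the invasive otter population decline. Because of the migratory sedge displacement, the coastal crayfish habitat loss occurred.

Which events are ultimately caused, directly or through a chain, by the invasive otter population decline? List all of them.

Direct effects: the coastal mayfly range expansion.
2 steps out: the benthic macrophyte die-off.
3 steps out: the coastal crayfish habitat loss, the native otter bloom.
Not reachable from it: the seasonal mayfly die-off, the migratory sedge displacement.

the benthic macrophyte die-off, the coastal crayfish habitat loss, the coastal mayfly range expansion, the native otter bloom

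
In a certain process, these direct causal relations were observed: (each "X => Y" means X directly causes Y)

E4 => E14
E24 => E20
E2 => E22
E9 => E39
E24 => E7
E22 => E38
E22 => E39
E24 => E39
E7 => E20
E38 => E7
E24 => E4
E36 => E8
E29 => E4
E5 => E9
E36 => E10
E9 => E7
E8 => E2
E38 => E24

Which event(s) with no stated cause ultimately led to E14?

Tracing upstream from E14: E14 ← E4 ← E24 ← E38 ← E22 ← E2 ← E8 ← E36.
A separate upstream branch: E14 ← E4 ← E29.
Each of those chain origins has no stated cause.

E29, E36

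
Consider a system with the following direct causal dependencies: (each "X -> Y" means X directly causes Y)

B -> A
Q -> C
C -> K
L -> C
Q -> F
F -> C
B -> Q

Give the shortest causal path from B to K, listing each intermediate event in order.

B → Q → C → K

B → Q
Q → C
C → K
Length: 3 steps.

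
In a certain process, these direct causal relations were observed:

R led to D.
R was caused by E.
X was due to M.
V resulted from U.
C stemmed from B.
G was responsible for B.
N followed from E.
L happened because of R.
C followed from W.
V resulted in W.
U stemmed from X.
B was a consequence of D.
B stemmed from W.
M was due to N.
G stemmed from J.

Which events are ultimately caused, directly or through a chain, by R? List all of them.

B, C, D, L

Direct effects: L, D.
2 steps out: B.
3 steps out: C.
Not reachable from it: E, N, M, X, J, U, V, G, W.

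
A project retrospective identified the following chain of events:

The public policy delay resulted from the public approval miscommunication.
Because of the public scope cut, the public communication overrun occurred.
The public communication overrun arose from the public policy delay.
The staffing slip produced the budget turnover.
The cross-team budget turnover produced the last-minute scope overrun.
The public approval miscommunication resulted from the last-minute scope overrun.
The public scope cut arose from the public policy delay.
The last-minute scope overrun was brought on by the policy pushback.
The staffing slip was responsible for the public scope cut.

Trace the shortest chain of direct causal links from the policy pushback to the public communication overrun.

the policy pushback → the last-minute scope overrun
the last-minute scope overrun → the public approval miscommunication
the public approval miscommunication → the public policy delay
the public policy delay → the public communication overrun
Length: 4 steps.

the policy pushback → the last-minute scope overrun → the public approval miscommunication → the public policy delay → the public communication overrun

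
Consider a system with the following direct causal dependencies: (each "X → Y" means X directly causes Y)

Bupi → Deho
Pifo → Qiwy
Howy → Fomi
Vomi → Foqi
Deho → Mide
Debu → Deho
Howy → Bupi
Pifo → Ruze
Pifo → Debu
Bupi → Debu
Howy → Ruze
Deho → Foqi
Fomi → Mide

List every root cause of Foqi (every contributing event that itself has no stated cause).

Howy, Pifo, Vomi

Tracing upstream from Foqi: Foqi ← Deho ← Bupi ← Howy.
A separate upstream branch: Foqi ← Deho ← Debu ← Pifo.
A separate upstream branch: Foqi ← Vomi.
Each of those chain origins has no stated cause.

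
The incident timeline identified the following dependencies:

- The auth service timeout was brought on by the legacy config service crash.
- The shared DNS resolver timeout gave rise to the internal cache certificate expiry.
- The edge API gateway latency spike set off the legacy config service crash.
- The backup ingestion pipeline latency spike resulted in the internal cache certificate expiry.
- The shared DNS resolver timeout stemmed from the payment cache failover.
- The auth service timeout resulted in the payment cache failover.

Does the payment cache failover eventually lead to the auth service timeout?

The payment cache failover leads to the shared DNS resolver timeout, the internal cache certificate expiry; the auth service timeout is not among them.

No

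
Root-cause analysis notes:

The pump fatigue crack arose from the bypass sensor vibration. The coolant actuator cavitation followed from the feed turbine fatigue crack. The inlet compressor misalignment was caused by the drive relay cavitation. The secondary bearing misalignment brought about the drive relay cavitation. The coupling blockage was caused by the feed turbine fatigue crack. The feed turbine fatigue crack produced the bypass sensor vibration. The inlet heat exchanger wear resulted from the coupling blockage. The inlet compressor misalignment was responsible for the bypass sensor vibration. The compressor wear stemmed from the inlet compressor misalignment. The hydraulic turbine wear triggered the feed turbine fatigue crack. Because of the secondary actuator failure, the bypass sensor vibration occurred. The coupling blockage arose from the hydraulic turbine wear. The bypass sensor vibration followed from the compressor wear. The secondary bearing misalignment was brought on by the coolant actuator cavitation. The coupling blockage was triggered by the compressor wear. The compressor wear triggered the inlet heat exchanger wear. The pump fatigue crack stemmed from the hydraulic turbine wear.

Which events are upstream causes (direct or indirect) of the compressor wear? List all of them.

the coolant actuator cavitation, the drive relay cavitation, the feed turbine fatigue crack, the hydraulic turbine wear, the inlet compressor misalignment, the secondary bearing misalignment

Immediate cause of the compressor wear: the inlet compressor misalignment.
Further upstream: the hydraulic turbine wear, the feed turbine fatigue crack, the coolant actuator cavitation, the secondary bearing misalignment, the drive relay cavitation.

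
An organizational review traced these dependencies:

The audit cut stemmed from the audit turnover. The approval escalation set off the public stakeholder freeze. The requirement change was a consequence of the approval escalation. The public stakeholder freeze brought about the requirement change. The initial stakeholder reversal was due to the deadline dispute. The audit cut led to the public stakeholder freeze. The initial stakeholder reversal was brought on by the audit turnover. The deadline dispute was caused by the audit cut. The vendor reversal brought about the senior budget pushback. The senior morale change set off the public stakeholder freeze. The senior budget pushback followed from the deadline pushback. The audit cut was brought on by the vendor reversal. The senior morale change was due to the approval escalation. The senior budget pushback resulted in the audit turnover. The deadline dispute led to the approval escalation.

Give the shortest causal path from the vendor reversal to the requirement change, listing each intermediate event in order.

the vendor reversal → the audit cut
the audit cut → the public stakeholder freeze
the public stakeholder freeze → the requirement change
Length: 3 steps.

the vendor reversal → the audit cut → the public stakeholder freeze → the requirement change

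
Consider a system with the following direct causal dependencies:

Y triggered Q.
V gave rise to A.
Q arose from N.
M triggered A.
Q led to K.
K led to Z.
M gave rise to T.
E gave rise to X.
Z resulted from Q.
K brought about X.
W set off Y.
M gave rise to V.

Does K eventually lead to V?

K leads to Z, X; V is not among them.

No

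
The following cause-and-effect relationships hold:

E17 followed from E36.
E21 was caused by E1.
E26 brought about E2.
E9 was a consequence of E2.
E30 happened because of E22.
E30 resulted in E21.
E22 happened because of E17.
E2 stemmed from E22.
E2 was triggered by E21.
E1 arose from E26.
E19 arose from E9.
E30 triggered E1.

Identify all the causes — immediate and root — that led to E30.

Immediate cause of E30: E22.
Further upstream: E36, E17.

E17, E22, E36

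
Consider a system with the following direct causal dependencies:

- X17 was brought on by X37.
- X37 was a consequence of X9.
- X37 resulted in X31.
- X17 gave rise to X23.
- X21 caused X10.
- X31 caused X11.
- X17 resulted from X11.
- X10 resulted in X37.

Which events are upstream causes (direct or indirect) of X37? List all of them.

X10, X21, X9

Immediate causes of X37: X10, X9.
Further upstream: X21.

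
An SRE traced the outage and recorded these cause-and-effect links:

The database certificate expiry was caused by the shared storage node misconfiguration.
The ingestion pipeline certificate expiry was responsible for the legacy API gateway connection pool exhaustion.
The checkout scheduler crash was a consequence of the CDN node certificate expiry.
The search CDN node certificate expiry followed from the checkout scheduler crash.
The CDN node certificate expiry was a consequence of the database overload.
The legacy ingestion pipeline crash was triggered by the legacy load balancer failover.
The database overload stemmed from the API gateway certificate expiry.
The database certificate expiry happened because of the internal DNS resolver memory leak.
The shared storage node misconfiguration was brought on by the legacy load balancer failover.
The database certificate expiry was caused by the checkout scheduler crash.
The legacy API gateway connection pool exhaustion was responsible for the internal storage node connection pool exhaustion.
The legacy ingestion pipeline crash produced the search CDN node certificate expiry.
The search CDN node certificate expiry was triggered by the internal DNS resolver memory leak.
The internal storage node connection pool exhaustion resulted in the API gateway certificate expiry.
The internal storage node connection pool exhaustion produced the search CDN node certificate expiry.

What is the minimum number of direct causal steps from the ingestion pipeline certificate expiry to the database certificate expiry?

7

Shortest chain: the ingestion pipeline certificate expiry → the legacy API gateway connection pool exhaustion → the internal storage node connection pool exhaustion → the API gateway certificate expiry → the database overload → the CDN node certificate expiry → the checkout scheduler crash → the database certificate expiry.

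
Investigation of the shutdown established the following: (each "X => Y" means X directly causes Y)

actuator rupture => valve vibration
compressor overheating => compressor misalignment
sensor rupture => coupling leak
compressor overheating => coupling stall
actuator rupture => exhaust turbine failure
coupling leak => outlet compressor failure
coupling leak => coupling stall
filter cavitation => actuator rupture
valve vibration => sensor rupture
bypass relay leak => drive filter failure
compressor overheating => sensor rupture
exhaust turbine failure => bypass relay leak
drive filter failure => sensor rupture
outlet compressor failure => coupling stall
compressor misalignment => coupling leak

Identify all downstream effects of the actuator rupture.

Direct effects: the exhaust turbine failure, the valve vibration.
2 steps out: the bypass relay leak, the sensor rupture.
3 steps out: the drive filter failure, the coupling leak.
4 steps out: the outlet compressor failure, the coupling stall.
Not reachable from it: the filter cavitation, the compressor overheating, the compressor misalignment.

the bypass relay leak, the coupling leak, the coupling stall, the drive filter failure, the exhaust turbine failure, the outlet compressor failure, the sensor rupture, the valve vibration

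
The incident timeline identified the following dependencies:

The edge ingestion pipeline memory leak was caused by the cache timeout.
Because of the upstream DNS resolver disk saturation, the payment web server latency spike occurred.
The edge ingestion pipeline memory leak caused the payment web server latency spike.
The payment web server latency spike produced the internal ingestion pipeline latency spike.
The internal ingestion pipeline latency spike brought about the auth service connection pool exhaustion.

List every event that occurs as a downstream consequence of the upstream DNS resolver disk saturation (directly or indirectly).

Direct effects: the payment web server latency spike.
2 steps out: the internal ingestion pipeline latency spike.
3 steps out: the auth service connection pool exhaustion.
Not reachable from it: the cache timeout, the edge ingestion pipeline memory leak.

the auth service connection pool exhaustion, the internal ingestion pipeline latency spike, the payment web server latency spike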